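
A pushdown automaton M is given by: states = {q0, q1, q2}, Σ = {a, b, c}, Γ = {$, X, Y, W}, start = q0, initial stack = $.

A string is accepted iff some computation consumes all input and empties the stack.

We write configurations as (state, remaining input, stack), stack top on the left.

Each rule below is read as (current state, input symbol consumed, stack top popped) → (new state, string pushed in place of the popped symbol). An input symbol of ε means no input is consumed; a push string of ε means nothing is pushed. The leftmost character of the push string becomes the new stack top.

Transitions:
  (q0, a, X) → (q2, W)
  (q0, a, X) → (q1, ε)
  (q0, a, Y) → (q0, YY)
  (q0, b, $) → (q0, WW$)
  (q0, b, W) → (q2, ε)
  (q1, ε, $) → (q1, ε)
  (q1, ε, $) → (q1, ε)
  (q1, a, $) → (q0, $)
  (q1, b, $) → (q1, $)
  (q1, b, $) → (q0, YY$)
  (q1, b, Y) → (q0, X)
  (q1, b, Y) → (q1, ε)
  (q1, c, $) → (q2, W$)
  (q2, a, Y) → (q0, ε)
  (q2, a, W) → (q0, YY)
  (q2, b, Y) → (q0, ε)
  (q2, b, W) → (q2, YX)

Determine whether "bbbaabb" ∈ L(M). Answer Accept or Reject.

One accepting computation: (q0, bbbaabb, $) ⊢ (q0, bbaabb, WW$) ⊢ (q2, baabb, W$) ⊢ (q2, aabb, YX$) ⊢ (q0, abb, X$) ⊢ (q1, bb, $) ⊢ (q1, b, $) ⊢ (q1, ε, $) ⊢ (q1, ε, ε)
All input consumed and the stack is empty.

Accept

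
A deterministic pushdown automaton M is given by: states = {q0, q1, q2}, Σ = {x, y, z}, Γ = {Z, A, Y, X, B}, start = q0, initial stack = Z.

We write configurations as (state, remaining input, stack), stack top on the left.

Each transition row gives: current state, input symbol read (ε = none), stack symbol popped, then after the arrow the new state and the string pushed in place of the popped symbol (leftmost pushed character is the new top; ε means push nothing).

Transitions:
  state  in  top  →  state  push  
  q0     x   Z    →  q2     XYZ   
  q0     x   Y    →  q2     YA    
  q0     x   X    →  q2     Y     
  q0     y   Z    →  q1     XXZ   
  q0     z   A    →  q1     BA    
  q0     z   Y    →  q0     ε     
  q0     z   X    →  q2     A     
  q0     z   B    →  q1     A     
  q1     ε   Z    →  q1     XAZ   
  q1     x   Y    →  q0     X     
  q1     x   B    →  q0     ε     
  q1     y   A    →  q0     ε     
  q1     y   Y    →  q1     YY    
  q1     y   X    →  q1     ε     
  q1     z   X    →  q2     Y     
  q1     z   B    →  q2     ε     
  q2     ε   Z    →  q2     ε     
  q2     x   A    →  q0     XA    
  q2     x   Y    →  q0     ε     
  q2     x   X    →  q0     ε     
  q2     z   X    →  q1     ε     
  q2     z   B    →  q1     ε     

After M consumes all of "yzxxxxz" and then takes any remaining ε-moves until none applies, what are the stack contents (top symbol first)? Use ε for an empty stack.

YZ

(q0, yzxxxxz, Z) ⊢ (q1, zxxxxz, XXZ) ⊢ (q2, xxxxz, YXZ) ⊢ (q0, xxxz, XZ) ⊢ (q2, xxz, YZ) ⊢ (q0, xz, Z) ⊢ (q2, z, XYZ) ⊢ (q1, ε, YZ)
All input consumed in state q1 with stack YZ.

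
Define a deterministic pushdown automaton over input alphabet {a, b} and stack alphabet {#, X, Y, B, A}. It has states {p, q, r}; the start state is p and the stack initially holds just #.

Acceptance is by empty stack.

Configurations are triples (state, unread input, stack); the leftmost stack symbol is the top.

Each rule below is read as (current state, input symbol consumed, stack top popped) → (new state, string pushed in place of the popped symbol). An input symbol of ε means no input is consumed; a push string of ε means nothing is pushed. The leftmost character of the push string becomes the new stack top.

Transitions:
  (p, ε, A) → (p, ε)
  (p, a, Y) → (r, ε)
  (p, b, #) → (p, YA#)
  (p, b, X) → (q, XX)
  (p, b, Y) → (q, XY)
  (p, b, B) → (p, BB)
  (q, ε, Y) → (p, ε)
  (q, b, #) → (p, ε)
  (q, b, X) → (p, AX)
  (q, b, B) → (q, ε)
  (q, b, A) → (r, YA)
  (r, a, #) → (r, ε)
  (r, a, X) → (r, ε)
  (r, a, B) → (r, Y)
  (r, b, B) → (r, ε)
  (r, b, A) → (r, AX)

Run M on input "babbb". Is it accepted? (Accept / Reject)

Reject

(p, babbb, #)
  read b, top #: go to p, push YA# → (p, abbb, YA#)
  read a, top Y: go to r, push ε → (r, bbb, A#)
  read b, top A: go to r, push AX → (r, bb, AX#)
  read b, top A: go to r, push AX → (r, b, AXX#)
  read b, top A: go to r, push AX → (r, ε, AXXX#)
All input consumed; stack is AXXX#, not empty, and no further ε-move applies.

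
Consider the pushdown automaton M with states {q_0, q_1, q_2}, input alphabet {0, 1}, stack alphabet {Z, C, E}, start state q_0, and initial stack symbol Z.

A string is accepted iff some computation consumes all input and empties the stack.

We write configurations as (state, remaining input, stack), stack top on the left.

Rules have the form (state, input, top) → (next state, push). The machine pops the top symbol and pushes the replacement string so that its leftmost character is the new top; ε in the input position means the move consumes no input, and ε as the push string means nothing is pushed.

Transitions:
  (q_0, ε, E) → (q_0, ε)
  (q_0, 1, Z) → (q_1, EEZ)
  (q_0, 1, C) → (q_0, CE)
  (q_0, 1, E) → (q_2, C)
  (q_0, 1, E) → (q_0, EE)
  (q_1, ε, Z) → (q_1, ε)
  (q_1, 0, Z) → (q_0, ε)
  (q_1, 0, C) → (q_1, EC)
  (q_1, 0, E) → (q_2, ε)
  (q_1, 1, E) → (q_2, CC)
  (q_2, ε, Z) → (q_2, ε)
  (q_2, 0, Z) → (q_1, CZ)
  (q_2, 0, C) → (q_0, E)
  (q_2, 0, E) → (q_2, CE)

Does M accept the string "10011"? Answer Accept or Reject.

No computation consumes all input and empties the stack.

Reject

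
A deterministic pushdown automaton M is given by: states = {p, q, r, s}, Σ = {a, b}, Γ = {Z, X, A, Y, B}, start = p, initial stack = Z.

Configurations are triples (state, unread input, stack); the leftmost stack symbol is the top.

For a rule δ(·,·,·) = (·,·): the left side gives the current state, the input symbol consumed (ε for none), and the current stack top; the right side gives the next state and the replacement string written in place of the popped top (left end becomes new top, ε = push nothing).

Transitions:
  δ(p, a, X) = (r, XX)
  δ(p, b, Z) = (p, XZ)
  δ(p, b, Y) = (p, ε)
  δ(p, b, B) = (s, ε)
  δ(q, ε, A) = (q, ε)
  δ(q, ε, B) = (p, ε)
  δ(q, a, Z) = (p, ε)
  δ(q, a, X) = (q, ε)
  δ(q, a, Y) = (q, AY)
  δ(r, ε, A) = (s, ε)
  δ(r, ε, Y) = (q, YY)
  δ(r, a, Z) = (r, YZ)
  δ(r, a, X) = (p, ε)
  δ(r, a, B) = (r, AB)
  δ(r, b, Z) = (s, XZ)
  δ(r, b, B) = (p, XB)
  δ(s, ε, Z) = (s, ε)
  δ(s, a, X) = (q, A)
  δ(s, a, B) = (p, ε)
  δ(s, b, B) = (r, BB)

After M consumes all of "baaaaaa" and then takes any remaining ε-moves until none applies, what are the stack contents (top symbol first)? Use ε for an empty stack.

(p, baaaaaa, Z)
  read b, top Z: go to p, push XZ → (p, aaaaaa, XZ)
  read a, top X: go to r, push XX → (r, aaaaa, XXZ)
  read a, top X: go to p, push ε → (p, aaaa, XZ)
  read a, top X: go to r, push XX → (r, aaa, XXZ)
  read a, top X: go to p, push ε → (p, aa, XZ)
  read a, top X: go to r, push XX → (r, a, XXZ)
  read a, top X: go to p, push ε → (p, ε, XZ)
All input consumed in state p with stack XZ.

XZ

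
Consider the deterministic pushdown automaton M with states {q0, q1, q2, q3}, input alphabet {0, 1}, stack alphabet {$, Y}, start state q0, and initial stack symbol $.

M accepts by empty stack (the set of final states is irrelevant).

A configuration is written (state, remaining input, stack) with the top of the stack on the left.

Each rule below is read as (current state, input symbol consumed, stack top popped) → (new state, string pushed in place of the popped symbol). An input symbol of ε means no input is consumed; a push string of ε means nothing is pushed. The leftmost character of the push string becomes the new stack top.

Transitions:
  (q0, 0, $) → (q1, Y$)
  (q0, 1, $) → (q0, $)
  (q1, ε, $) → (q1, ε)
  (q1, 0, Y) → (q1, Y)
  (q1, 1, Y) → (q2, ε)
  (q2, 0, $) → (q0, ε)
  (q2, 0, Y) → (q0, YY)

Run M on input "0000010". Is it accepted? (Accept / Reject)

Accept

(q0, 0000010, $)
  read 0, top $: go to q1, push Y$ → (q1, 000010, Y$)
  read 0, top Y: go to q1, push Y → (q1, 00010, Y$)
  read 0, top Y: go to q1, push Y → (q1, 0010, Y$)
  read 0, top Y: go to q1, push Y → (q1, 010, Y$)
  read 0, top Y: go to q1, push Y → (q1, 10, Y$)
  read 1, top Y: go to q2, push ε → (q2, 0, $)
  read 0, top $: go to q0, push ε → (q0, ε, ε)
All input consumed and the stack is empty.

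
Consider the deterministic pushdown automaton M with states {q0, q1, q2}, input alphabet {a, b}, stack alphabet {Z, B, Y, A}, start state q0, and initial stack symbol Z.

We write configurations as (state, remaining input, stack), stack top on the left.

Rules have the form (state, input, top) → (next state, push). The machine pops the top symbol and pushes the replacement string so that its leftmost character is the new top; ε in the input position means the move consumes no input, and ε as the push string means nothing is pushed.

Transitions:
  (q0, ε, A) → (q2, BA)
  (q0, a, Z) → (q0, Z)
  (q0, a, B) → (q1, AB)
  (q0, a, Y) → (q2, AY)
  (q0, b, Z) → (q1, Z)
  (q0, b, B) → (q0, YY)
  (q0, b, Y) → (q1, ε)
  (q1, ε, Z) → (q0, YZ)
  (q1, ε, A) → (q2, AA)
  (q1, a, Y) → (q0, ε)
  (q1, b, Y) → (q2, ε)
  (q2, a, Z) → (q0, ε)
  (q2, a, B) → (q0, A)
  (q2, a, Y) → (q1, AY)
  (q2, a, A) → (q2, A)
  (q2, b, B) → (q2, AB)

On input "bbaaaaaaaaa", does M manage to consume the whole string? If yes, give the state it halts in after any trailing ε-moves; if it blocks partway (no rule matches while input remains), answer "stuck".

(q0, bbaaaaaaaaa, Z) ⊢ (q1, baaaaaaaaa, Z) ⊢ (q0, baaaaaaaaa, YZ) ⊢ (q1, aaaaaaaaa, Z) ⊢ (q0, aaaaaaaaa, YZ) ⊢ (q2, aaaaaaaa, AYZ) ⊢ (q2, aaaaaaa, AYZ) ⊢ (q2, aaaaaa, AYZ) ⊢ (q2, aaaaa, AYZ) ⊢ (q2, aaaa, AYZ) ⊢ (q2, aaa, AYZ) ⊢ (q2, aa, AYZ) ⊢ (q2, a, AYZ) ⊢ (q2, ε, AYZ)
All input consumed; M is in state q2.

q2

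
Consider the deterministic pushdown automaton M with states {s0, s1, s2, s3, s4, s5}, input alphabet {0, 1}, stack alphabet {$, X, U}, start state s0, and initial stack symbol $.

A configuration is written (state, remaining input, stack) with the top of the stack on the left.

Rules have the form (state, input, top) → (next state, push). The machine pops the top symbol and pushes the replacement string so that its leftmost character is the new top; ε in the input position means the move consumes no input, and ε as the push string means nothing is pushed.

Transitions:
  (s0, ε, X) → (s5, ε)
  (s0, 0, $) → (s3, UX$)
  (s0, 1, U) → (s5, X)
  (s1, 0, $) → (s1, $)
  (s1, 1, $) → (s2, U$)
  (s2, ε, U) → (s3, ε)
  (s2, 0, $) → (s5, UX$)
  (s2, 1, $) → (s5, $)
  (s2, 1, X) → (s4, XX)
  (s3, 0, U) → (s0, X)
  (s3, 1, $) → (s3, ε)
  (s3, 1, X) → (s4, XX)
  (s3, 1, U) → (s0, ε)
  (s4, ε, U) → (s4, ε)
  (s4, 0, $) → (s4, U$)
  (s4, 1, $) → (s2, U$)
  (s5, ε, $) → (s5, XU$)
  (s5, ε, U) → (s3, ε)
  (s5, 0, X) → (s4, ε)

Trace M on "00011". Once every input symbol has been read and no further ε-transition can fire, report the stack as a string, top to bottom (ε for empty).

ε

(s0, 00011, $) ⊢ (s3, 0011, UX$) ⊢ (s0, 011, XX$) ⊢ (s5, 011, X$) ⊢ (s4, 11, $) ⊢ (s2, 1, U$) ⊢ (s3, 1, $) ⊢ (s3, ε, ε)
All input consumed in state s3 with stack ε.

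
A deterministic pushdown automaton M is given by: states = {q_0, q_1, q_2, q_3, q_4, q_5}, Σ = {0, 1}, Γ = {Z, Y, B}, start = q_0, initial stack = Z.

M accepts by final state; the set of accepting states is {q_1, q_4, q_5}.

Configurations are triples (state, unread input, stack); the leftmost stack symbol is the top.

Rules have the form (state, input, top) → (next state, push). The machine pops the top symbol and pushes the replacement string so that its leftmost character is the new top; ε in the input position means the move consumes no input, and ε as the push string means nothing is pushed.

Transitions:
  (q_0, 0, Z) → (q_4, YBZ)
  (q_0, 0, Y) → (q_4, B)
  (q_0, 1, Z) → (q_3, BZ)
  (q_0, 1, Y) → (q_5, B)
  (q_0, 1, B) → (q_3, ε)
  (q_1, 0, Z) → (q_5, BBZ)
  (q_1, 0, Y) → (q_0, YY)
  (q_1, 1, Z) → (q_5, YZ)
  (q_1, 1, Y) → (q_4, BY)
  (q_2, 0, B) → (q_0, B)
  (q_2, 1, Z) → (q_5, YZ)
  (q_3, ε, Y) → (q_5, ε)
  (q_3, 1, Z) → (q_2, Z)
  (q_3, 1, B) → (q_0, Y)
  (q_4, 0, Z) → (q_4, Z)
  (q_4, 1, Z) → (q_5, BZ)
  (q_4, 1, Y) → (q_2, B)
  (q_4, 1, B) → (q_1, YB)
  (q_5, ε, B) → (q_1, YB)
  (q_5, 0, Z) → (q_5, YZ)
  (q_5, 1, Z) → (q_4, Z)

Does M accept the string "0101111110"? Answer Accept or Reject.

(q_0, 0101111110, Z)
  read 0, top Z: go to q_4, push YBZ → (q_4, 101111110, YBZ)
  read 1, top Y: go to q_2, push B → (q_2, 01111110, BBZ)
  read 0, top B: go to q_0, push B → (q_0, 1111110, BBZ)
  read 1, top B: go to q_3, push ε → (q_3, 111110, BZ)
  read 1, top B: go to q_0, push Y → (q_0, 11110, YZ)
  read 1, top Y: go to q_5, push B → (q_5, 1110, BZ)
  ε-move, top B: go to q_1, push YB → (q_1, 1110, YBZ)
  read 1, top Y: go to q_4, push BY → (q_4, 110, BYBZ)
  read 1, top B: go to q_1, push YB → (q_1, 10, YBYBZ)
  read 1, top Y: go to q_4, push BY → (q_4, 0, BYBYBZ)
No transition applies at (q_4, 0, BYBYBZ); input not fully consumed.

Reject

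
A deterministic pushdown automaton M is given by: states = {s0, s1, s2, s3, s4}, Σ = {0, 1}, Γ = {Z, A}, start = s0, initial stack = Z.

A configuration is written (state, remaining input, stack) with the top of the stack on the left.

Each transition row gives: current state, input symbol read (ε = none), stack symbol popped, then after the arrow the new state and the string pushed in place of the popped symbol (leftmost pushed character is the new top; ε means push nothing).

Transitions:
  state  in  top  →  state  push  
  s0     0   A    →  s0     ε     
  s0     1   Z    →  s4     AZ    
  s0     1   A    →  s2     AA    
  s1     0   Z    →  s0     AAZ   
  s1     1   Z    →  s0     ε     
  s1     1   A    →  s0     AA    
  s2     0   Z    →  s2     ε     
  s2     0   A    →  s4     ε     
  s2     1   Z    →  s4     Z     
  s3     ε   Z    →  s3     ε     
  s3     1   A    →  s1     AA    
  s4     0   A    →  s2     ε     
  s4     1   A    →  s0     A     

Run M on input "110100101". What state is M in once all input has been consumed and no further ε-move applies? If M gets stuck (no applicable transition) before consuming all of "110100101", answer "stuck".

stuck

(s0, 110100101, Z)
  read 1, top Z: go to s4, push AZ → (s4, 10100101, AZ)
  read 1, top A: go to s0, push A → (s0, 0100101, AZ)
  read 0, top A: go to s0, push ε → (s0, 100101, Z)
  read 1, top Z: go to s4, push AZ → (s4, 00101, AZ)
  read 0, top A: go to s2, push ε → (s2, 0101, Z)
  read 0, top Z: go to s2, push ε → (s2, 101, ε)
No transition for (s2, 1, top ε); M blocks with input 101 remaining.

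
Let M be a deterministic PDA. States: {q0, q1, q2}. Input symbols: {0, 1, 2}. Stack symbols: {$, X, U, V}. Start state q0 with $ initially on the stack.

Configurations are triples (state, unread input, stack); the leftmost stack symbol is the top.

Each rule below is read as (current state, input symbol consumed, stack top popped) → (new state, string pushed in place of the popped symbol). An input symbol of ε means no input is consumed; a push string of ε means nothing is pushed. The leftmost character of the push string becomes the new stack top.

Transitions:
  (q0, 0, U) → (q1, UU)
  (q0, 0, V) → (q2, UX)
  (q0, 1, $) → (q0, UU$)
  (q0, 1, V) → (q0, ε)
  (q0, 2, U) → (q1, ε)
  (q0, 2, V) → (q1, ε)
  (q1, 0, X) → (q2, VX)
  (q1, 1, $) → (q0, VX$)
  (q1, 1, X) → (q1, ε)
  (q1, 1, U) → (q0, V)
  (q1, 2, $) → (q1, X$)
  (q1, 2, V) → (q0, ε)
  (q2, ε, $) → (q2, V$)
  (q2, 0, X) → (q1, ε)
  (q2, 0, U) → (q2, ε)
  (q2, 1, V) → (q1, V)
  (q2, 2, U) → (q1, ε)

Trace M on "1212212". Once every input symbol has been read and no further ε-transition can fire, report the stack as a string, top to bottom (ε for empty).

(q0, 1212212, $) ⊢ (q0, 212212, UU$) ⊢ (q1, 12212, U$) ⊢ (q0, 2212, V$) ⊢ (q1, 212, $) ⊢ (q1, 12, X$) ⊢ (q1, 2, $) ⊢ (q1, ε, X$)
All input consumed in state q1 with stack X$.

X$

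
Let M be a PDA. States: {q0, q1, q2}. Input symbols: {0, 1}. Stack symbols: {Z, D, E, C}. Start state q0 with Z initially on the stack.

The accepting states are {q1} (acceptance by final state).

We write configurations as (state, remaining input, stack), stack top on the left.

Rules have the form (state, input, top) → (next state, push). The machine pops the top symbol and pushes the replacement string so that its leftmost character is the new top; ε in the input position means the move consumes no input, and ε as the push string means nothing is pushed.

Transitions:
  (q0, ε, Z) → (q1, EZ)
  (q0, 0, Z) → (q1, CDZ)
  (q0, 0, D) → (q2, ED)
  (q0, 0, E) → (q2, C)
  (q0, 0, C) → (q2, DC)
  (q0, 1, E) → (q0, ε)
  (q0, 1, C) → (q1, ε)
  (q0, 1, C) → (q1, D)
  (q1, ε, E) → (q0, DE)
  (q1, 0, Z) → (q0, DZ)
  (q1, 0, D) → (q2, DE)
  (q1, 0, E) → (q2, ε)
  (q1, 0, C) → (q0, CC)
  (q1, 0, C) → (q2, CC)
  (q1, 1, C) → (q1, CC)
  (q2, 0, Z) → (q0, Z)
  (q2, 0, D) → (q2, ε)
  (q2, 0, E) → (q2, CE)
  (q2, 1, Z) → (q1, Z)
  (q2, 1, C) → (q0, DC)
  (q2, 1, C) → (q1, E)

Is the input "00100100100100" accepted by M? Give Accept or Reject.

No computation consumes all input and reaches a final state.

Reject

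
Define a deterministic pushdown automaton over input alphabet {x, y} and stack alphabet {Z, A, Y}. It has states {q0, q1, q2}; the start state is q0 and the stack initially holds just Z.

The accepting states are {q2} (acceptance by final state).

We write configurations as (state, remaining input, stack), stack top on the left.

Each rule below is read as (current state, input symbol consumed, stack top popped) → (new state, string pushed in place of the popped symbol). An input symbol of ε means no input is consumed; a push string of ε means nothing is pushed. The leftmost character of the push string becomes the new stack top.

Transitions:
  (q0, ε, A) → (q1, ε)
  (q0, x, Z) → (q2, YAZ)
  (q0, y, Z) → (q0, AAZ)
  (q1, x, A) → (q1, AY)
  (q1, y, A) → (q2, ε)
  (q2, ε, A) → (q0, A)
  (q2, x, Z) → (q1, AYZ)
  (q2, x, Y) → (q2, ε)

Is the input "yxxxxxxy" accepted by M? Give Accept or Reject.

Accept

(q0, yxxxxxxy, Z)
  read y, top Z: go to q0, push AAZ → (q0, xxxxxxy, AAZ)
  ε-move, top A: go to q1, push ε → (q1, xxxxxxy, AZ)
  read x, top A: go to q1, push AY → (q1, xxxxxy, AYZ)
  read x, top A: go to q1, push AY → (q1, xxxxy, AYYZ)
  read x, top A: go to q1, push AY → (q1, xxxy, AYYYZ)
  read x, top A: go to q1, push AY → (q1, xxy, AYYYYZ)
  read x, top A: go to q1, push AY → (q1, xy, AYYYYYZ)
  read x, top A: go to q1, push AY → (q1, y, AYYYYYYZ)
  read y, top A: go to q2, push ε → (q2, ε, YYYYYYZ)
All input consumed; state q2 ∈ F.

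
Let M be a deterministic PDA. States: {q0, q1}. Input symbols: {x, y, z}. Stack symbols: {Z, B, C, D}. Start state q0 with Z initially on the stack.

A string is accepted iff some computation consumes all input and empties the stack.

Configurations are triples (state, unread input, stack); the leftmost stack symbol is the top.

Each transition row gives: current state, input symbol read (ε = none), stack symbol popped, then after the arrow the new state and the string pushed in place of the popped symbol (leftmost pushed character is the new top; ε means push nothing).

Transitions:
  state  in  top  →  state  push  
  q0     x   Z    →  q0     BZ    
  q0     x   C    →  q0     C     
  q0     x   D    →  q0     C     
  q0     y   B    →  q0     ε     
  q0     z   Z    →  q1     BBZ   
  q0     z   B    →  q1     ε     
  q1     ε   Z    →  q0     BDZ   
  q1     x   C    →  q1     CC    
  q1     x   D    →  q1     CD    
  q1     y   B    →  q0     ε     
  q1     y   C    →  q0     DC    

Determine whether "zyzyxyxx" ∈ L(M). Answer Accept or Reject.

(q0, zyzyxyxx, Z) ⊢ (q1, yzyxyxx, BBZ) ⊢ (q0, zyxyxx, BZ) ⊢ (q1, yxyxx, Z) ⊢ (q0, yxyxx, BDZ) ⊢ (q0, xyxx, DZ) ⊢ (q0, yxx, CZ)
No transition applies at (q0, yxx, CZ); input not fully consumed.

Reject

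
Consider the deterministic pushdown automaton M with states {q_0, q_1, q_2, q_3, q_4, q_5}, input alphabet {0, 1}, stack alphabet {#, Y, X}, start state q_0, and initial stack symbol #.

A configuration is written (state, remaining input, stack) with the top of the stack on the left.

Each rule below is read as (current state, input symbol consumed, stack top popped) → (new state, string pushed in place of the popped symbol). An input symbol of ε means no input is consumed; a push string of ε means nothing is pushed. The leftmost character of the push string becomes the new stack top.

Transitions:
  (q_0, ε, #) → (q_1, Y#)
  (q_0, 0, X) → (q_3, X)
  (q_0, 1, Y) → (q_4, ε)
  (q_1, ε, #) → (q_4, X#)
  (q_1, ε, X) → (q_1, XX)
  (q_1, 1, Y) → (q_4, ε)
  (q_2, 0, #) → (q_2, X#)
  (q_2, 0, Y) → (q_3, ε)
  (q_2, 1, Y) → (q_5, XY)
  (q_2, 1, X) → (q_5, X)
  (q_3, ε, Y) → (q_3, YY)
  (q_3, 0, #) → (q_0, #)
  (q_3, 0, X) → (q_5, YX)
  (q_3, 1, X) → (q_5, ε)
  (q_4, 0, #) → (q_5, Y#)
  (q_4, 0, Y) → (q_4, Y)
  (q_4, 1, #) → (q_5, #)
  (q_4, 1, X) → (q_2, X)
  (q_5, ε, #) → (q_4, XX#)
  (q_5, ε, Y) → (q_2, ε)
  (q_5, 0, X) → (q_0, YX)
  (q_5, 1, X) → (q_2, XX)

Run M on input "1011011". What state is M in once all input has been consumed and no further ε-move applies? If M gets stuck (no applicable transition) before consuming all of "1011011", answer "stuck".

stuck

(q_0, 1011011, #)
  ε-move, top #: go to q_1, push Y# → (q_1, 1011011, Y#)
  read 1, top Y: go to q_4, push ε → (q_4, 011011, #)
  read 0, top #: go to q_5, push Y# → (q_5, 11011, Y#)
  ε-move, top Y: go to q_2, push ε → (q_2, 11011, #)
No transition for (q_2, 1, top #); M blocks with input 11011 remaining.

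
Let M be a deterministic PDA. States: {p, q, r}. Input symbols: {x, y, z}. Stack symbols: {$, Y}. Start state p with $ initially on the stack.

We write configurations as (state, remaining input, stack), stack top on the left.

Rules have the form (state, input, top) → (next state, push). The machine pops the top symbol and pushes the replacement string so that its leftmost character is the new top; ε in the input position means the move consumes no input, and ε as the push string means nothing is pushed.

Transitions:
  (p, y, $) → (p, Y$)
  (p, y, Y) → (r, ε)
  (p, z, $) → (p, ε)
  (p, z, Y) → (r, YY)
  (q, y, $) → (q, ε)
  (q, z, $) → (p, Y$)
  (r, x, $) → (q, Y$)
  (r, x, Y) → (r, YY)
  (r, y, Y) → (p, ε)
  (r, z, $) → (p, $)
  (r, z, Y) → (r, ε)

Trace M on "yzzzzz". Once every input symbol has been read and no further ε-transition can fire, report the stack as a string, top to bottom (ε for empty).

ε

(p, yzzzzz, $)
  read y, top $: go to p, push Y$ → (p, zzzzz, Y$)
  read z, top Y: go to r, push YY → (r, zzzz, YY$)
  read z, top Y: go to r, push ε → (r, zzz, Y$)
  read z, top Y: go to r, push ε → (r, zz, $)
  read z, top $: go to p, push $ → (p, z, $)
  read z, top $: go to p, push ε → (p, ε, ε)
All input consumed in state p with stack ε.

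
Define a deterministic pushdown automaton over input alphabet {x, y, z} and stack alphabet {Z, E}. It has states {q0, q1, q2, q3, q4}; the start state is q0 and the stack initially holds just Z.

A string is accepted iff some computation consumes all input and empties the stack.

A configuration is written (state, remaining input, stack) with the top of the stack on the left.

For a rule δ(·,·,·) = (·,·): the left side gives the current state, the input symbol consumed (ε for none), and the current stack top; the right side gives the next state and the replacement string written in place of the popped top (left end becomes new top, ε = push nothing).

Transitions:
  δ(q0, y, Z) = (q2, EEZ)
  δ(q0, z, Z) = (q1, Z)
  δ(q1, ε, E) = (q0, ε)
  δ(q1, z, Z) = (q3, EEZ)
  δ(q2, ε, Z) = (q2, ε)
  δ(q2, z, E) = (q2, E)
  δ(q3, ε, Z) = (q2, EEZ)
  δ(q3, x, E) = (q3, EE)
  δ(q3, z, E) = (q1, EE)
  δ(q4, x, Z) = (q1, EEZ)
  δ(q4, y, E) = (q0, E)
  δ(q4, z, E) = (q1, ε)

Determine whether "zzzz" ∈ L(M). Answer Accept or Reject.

(q0, zzzz, Z) ⊢ (q1, zzz, Z) ⊢ (q3, zz, EEZ) ⊢ (q1, z, EEEZ) ⊢ (q0, z, EEZ)
No transition applies at (q0, z, EEZ); input not fully consumed.

Reject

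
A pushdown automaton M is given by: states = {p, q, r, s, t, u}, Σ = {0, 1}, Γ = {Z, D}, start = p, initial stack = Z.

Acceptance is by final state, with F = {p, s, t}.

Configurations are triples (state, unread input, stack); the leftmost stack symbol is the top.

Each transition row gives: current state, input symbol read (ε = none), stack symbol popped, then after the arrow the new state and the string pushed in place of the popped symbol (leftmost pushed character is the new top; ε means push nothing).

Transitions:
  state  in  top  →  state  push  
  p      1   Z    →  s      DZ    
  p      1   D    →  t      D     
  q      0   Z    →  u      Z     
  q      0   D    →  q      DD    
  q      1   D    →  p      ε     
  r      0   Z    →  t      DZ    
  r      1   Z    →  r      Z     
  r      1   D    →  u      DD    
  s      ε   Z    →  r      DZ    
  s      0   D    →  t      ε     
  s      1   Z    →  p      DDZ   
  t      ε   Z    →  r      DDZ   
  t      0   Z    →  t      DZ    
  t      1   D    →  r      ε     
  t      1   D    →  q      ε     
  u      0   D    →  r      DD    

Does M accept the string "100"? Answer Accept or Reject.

Accept

One accepting computation: (p, 100, Z) ⊢ (s, 00, DZ) ⊢ (t, 0, Z) ⊢ (t, ε, DZ)
All input consumed and state t ∈ F.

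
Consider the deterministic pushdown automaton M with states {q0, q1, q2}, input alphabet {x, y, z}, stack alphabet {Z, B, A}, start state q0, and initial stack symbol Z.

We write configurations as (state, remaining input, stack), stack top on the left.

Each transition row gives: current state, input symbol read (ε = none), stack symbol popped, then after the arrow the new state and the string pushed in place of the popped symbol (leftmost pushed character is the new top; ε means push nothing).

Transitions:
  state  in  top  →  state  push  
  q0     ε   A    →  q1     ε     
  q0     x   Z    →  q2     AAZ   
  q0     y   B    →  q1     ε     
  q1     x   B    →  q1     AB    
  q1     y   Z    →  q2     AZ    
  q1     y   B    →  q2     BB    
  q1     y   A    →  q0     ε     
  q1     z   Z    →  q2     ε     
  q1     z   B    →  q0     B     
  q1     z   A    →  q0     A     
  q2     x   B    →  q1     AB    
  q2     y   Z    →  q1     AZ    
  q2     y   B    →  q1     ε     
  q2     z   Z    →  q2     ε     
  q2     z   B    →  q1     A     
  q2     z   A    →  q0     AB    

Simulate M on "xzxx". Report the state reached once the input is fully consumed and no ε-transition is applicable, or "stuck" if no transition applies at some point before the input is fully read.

stuck

(q0, xzxx, Z) ⊢ (q2, zxx, AAZ) ⊢ (q0, xx, ABAZ) ⊢ (q1, xx, BAZ) ⊢ (q1, x, ABAZ)
No transition for (q1, x, top A); M blocks with input x remaining.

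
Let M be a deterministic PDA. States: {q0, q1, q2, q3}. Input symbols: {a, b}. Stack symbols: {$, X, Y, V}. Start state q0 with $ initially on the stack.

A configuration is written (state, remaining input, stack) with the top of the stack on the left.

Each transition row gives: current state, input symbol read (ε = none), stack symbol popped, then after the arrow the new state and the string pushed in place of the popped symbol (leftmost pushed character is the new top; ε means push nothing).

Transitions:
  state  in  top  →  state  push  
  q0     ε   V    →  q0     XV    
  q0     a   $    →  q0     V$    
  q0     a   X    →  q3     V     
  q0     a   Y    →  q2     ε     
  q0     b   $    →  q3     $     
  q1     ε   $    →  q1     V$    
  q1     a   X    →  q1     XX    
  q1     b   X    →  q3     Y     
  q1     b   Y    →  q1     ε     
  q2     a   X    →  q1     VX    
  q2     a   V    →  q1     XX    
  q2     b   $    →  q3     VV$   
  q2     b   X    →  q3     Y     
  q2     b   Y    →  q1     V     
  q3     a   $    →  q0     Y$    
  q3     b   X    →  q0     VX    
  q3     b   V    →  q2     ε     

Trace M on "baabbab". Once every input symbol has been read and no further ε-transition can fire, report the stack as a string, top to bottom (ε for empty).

YX$

(q0, baabbab, $)
  read b, top $: go to q3, push $ → (q3, aabbab, $)
  read a, top $: go to q0, push Y$ → (q0, abbab, Y$)
  read a, top Y: go to q2, push ε → (q2, bbab, $)
  read b, top $: go to q3, push VV$ → (q3, bab, VV$)
  read b, top V: go to q2, push ε → (q2, ab, V$)
  read a, top V: go to q1, push XX → (q1, b, XX$)
  read b, top X: go to q3, push Y → (q3, ε, YX$)
All input consumed in state q3 with stack YX$.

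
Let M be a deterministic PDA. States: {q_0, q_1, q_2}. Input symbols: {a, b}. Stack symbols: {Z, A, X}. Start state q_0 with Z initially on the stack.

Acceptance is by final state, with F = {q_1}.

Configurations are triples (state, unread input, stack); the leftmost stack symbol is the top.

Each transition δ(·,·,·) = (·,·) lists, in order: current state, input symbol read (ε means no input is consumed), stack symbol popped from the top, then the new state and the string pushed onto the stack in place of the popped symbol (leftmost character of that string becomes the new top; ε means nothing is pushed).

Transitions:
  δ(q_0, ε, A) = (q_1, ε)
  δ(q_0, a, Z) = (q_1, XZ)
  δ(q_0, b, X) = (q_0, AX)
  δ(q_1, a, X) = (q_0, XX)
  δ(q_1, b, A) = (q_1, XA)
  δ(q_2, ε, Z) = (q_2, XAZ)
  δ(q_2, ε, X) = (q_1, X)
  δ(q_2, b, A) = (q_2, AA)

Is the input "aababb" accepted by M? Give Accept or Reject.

(q_0, aababb, Z) ⊢ (q_1, ababb, XZ) ⊢ (q_0, babb, XXZ) ⊢ (q_0, abb, AXXZ) ⊢ (q_1, abb, XXZ) ⊢ (q_0, bb, XXXZ) ⊢ (q_0, b, AXXXZ) ⊢ (q_1, b, XXXZ)
No transition applies at (q_1, b, XXXZ); input not fully consumed.

Reject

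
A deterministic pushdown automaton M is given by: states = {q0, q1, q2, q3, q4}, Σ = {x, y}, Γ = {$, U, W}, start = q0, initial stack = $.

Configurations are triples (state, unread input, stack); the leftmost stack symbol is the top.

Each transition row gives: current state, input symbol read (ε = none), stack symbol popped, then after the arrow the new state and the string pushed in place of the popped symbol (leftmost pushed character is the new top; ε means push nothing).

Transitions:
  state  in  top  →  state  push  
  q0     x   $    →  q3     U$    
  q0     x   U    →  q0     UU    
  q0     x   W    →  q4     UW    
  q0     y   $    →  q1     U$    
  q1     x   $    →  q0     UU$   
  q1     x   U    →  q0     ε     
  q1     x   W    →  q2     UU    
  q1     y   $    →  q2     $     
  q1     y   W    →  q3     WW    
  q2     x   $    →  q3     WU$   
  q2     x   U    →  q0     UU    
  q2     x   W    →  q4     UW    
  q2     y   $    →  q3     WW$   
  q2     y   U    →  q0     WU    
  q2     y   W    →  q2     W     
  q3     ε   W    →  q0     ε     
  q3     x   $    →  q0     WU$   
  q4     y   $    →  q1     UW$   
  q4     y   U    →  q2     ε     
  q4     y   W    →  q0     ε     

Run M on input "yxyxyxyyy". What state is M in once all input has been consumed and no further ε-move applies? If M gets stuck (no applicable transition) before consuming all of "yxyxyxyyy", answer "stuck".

stuck

(q0, yxyxyxyyy, $)
  read y, top $: go to q1, push U$ → (q1, xyxyxyyy, U$)
  read x, top U: go to q0, push ε → (q0, yxyxyyy, $)
  read y, top $: go to q1, push U$ → (q1, xyxyyy, U$)
  read x, top U: go to q0, push ε → (q0, yxyyy, $)
  read y, top $: go to q1, push U$ → (q1, xyyy, U$)
  read x, top U: go to q0, push ε → (q0, yyy, $)
  read y, top $: go to q1, push U$ → (q1, yy, U$)
No transition for (q1, y, top U); M blocks with input yy remaining.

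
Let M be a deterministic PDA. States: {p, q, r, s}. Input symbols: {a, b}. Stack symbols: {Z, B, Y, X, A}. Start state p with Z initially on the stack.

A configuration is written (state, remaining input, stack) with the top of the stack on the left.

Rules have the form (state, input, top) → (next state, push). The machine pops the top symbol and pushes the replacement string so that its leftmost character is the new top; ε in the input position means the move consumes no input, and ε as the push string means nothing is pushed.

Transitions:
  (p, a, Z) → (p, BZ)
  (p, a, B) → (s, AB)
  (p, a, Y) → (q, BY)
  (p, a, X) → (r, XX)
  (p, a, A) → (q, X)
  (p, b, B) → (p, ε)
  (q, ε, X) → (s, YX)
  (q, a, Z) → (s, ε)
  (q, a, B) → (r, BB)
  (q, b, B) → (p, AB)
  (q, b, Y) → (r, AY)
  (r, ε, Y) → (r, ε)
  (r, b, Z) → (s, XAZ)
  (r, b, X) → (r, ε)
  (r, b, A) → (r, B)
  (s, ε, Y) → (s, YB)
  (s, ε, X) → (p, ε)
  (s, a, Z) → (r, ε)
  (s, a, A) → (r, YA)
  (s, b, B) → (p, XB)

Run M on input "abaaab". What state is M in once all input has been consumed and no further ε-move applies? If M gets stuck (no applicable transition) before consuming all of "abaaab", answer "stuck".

(p, abaaab, Z)
  read a, top Z: go to p, push BZ → (p, baaab, BZ)
  read b, top B: go to p, push ε → (p, aaab, Z)
  read a, top Z: go to p, push BZ → (p, aab, BZ)
  read a, top B: go to s, push AB → (s, ab, ABZ)
  read a, top A: go to r, push YA → (r, b, YABZ)
  ε-move, top Y: go to r, push ε → (r, b, ABZ)
  read b, top A: go to r, push B → (r, ε, BBZ)
All input consumed; M is in state r.

r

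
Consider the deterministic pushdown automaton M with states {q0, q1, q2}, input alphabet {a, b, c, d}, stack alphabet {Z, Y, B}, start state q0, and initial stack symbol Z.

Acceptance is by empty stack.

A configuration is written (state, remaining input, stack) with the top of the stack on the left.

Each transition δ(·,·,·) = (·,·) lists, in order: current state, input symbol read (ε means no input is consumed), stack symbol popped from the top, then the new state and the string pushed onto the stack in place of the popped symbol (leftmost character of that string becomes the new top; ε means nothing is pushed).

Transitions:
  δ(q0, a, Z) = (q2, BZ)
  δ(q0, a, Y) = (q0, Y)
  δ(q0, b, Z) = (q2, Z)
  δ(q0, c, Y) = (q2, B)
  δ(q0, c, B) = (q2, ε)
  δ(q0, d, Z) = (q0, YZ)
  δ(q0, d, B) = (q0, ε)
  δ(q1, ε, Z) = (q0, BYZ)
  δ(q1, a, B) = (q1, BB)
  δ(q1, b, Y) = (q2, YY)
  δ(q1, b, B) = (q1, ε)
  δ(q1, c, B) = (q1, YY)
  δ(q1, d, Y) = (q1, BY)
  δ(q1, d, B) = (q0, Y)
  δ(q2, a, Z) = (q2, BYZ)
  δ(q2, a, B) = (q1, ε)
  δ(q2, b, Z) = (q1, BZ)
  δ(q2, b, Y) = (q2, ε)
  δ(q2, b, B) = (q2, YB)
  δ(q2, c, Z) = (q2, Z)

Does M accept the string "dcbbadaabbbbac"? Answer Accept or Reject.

(q0, dcbbadaabbbbac, Z) ⊢ (q0, cbbadaabbbbac, YZ) ⊢ (q2, bbadaabbbbac, BZ) ⊢ (q2, badaabbbbac, YBZ) ⊢ (q2, adaabbbbac, BZ) ⊢ (q1, daabbbbac, Z) ⊢ (q0, daabbbbac, BYZ) ⊢ (q0, aabbbbac, YZ) ⊢ (q0, abbbbac, YZ) ⊢ (q0, bbbbac, YZ)
No transition applies at (q0, bbbbac, YZ); input not fully consumed.

Reject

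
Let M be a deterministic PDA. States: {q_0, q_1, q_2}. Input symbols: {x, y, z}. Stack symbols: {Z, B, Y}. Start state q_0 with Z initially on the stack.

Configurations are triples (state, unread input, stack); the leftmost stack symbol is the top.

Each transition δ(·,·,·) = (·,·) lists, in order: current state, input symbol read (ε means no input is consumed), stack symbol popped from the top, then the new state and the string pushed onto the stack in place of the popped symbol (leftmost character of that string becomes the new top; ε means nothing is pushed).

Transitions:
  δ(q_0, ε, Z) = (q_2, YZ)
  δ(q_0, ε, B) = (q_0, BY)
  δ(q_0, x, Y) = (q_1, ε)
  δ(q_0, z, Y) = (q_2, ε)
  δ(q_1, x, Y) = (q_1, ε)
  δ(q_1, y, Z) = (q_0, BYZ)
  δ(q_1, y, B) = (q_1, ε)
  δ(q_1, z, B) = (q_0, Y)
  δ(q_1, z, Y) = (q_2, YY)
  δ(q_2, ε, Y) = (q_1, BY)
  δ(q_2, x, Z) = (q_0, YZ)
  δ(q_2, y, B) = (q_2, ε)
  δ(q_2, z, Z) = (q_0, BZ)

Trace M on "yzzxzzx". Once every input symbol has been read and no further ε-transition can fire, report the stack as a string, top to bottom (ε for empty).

YYYZ

(q_0, yzzxzzx, Z) ⊢ (q_2, yzzxzzx, YZ) ⊢ (q_1, yzzxzzx, BYZ) ⊢ (q_1, zzxzzx, YZ) ⊢ (q_2, zxzzx, YYZ) ⊢ (q_1, zxzzx, BYYZ) ⊢ (q_0, xzzx, YYYZ) ⊢ (q_1, zzx, YYZ) ⊢ (q_2, zx, YYYZ) ⊢ (q_1, zx, BYYYZ) ⊢ (q_0, x, YYYYZ) ⊢ (q_1, ε, YYYZ)
All input consumed in state q_1 with stack YYYZ.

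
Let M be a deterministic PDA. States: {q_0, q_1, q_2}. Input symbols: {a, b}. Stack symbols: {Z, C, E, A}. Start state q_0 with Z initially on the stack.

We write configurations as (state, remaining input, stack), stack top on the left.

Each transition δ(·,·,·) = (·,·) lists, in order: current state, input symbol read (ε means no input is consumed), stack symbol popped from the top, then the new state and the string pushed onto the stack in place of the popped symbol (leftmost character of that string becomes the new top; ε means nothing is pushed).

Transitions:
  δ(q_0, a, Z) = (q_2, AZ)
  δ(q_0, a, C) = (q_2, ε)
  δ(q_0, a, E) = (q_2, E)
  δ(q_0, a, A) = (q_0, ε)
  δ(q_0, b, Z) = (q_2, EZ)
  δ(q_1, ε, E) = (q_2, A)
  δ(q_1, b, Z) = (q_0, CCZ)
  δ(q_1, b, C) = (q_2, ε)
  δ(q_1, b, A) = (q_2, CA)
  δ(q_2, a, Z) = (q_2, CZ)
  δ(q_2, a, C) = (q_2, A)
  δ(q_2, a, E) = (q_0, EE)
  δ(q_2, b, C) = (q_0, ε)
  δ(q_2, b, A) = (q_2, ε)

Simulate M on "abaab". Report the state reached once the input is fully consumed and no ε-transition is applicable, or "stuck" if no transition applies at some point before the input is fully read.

q_2

(q_0, abaab, Z)
  read a, top Z: go to q_2, push AZ → (q_2, baab, AZ)
  read b, top A: go to q_2, push ε → (q_2, aab, Z)
  read a, top Z: go to q_2, push CZ → (q_2, ab, CZ)
  read a, top C: go to q_2, push A → (q_2, b, AZ)
  read b, top A: go to q_2, push ε → (q_2, ε, Z)
All input consumed; M is in state q_2.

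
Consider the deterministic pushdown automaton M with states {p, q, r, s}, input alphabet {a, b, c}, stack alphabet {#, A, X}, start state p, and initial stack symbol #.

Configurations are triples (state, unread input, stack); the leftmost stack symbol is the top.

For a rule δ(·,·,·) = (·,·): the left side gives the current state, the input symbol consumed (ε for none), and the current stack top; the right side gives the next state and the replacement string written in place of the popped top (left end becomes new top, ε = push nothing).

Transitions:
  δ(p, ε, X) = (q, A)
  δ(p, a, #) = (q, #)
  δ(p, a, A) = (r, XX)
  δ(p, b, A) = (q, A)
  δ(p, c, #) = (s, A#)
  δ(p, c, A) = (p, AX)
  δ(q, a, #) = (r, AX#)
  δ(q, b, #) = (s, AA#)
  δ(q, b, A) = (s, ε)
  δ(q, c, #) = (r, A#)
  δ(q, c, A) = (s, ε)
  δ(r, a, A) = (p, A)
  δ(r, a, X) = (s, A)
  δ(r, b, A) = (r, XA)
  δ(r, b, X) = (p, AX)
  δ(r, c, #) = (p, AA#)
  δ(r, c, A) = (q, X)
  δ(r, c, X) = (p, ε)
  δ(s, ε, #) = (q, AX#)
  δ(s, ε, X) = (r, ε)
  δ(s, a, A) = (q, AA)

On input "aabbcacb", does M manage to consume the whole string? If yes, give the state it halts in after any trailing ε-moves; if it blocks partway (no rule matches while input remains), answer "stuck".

r

(p, aabbcacb, #)
  read a, top #: go to q, push # → (q, abbcacb, #)
  read a, top #: go to r, push AX# → (r, bbcacb, AX#)
  read b, top A: go to r, push XA → (r, bcacb, XAX#)
  read b, top X: go to p, push AX → (p, cacb, AXAX#)
  read c, top A: go to p, push AX → (p, acb, AXXAX#)
  read a, top A: go to r, push XX → (r, cb, XXXXAX#)
  read c, top X: go to p, push ε → (p, b, XXXAX#)
  ε-move, top X: go to q, push A → (q, b, AXXAX#)
  read b, top A: go to s, push ε → (s, ε, XXAX#)
  ε-move, top X: go to r, push ε → (r, ε, XAX#)
All input consumed; M is in state r.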